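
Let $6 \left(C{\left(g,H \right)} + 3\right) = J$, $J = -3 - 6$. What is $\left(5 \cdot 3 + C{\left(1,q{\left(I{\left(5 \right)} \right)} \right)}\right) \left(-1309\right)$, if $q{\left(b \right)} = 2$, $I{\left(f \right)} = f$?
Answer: $- \frac{27489}{2} \approx -13745.0$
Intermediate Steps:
$J = -9$ ($J = -3 - 6 = -9$)
$C{\left(g,H \right)} = - \frac{9}{2}$ ($C{\left(g,H \right)} = -3 + \frac{1}{6} \left(-9\right) = -3 - \frac{3}{2} = - \frac{9}{2}$)
$\left(5 \cdot 3 + C{\left(1,q{\left(I{\left(5 \right)} \right)} \right)}\right) \left(-1309\right) = \left(5 \cdot 3 - \frac{9}{2}\right) \left(-1309\right) = \left(15 - \frac{9}{2}\right) \left(-1309\right) = \frac{21}{2} \left(-1309\right) = - \frac{27489}{2}$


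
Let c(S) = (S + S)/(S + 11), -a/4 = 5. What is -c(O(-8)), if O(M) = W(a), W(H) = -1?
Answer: ⅕ ≈ 0.20000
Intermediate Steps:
a = -20 (a = -4*5 = -20)
O(M) = -1
c(S) = 2*S/(11 + S) (c(S) = (2*S)/(11 + S) = 2*S/(11 + S))
-c(O(-8)) = -2*(-1)/(11 - 1) = -2*(-1)/10 = -1*(-⅕) = ⅕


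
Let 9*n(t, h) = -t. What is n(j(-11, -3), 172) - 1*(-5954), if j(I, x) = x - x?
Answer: 5954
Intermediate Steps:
j(I, x) = 0
n(t, h) = -t/9 (n(t, h) = (-t)/9 = -t/9)
n(j(-11, -3), 172) - 1*(-5954) = -⅑*0 - 1*(-5954) = 0 + 5954 = 5954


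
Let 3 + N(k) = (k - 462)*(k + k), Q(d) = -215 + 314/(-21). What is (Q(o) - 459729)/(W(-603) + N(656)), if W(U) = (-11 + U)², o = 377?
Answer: -9659138/13261941 ≈ -0.72834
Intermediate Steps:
Q(d) = -4829/21 (Q(d) = -215 + 314*(-1/21) = -215 - 314/21 = -4829/21)
N(k) = -3 + 2*k*(-462 + k) (N(k) = -3 + (k - 462)*(k + k) = -3 + (-462 + k)*(2*k) = -3 + 2*k*(-462 + k))
(Q(o) - 459729)/(W(-603) + N(656)) = (-4829/21 - 459729)/((-11 - 603)² + (-3 - 924*656 + 2*656²)) = -9659138/(21*((-614)² + (-3 - 606144 + 2*430336))) = -9659138/(21*(376996 + (-3 - 606144 + 860672))) = -9659138/(21*(376996 + 254525)) = -9659138/21/631521 = -9659138/21*1/631521 = -9659138/13261941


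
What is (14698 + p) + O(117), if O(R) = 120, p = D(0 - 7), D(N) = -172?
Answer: 14646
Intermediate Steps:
p = -172
(14698 + p) + O(117) = (14698 - 172) + 120 = 14526 + 120 = 14646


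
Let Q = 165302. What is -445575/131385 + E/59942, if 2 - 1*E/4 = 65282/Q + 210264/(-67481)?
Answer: -4965009315284890715/1464149360990502559 ≈ -3.3911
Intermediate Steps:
E = 105322507220/5577372131 (E = 8 - 4*(65282/165302 + 210264/(-67481)) = 8 - 4*(65282*(1/165302) + 210264*(-1/67481)) = 8 - 4*(32641/82651 - 210264/67481) = 8 - 4*(-15175882543/5577372131) = 8 + 60703530172/5577372131 = 105322507220/5577372131 ≈ 18.884)
-445575/131385 + E/59942 = -445575/131385 + (105322507220/5577372131)/59942 = -445575*1/131385 + (105322507220/5577372131)*(1/59942) = -29705/8759 + 52661253610/167159420138201 = -4965009315284890715/1464149360990502559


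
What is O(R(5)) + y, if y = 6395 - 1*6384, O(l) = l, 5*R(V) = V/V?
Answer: 56/5 ≈ 11.200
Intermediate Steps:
R(V) = ⅕ (R(V) = (V/V)/5 = (⅕)*1 = ⅕)
y = 11 (y = 6395 - 6384 = 11)
O(R(5)) + y = ⅕ + 11 = 56/5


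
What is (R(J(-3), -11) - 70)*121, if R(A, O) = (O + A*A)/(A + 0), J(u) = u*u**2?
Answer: -315568/27 ≈ -11688.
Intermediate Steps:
J(u) = u**3
R(A, O) = (O + A**2)/A
(R(J(-3), -11) - 70)*121 = (((-3)**3 - 11/((-3)**3)) - 70)*121 = ((-27 - 11/(-27)) - 70)*121 = ((-27 - 11*(-1/27)) - 70)*121 = ((-27 + 11/27) - 70)*121 = (-718/27 - 70)*121 = -2608/27*121 = -315568/27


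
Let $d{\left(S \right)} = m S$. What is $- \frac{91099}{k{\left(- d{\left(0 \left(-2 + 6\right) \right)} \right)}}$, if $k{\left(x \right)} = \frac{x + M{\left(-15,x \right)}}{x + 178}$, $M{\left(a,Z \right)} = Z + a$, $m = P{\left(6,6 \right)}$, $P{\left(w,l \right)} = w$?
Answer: $\frac{16215622}{15} \approx 1.081 \cdot 10^{6}$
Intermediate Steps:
$m = 6$
$d{\left(S \right)} = 6 S$
$k{\left(x \right)} = \frac{-15 + 2 x}{178 + x}$ ($k{\left(x \right)} = \frac{x + \left(x - 15\right)}{x + 178} = \frac{x + \left(-15 + x\right)}{178 + x} = \frac{-15 + 2 x}{178 + x}$)
$- \frac{91099}{k{\left(- d{\left(0 \left(-2 + 6\right) \right)} \right)}} = - \frac{91099}{\frac{1}{178 - 6 \cdot 0 \left(-2 + 6\right)} \left(-15 + 2 \left(- 6 \cdot 0 \left(-2 + 6\right)\right)\right)} = - \frac{91099}{\frac{1}{178 - 6 \cdot 0 \cdot 4} \left(-15 + 2 \left(- 6 \cdot 0 \cdot 4\right)\right)} = - \frac{91099}{\frac{1}{178 - 6 \cdot 0} \left(-15 + 2 \left(- 6 \cdot 0\right)\right)} = - \frac{91099}{\frac{1}{178 - 0} \left(-15 + 2 \left(\left(-1\right) 0\right)\right)} = - \frac{91099}{\frac{1}{178 + 0} \left(-15 + 2 \cdot 0\right)} = - \frac{91099}{\frac{1}{178} \left(-15 + 0\right)} = - \frac{91099}{\frac{1}{178} \left(-15\right)} = - \frac{91099}{- \frac{15}{178}} = \left(-91099\right) \left(- \frac{178}{15}\right) = \frac{16215622}{15}$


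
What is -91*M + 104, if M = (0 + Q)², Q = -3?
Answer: -715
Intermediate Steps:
M = 9 (M = (0 - 3)² = (-3)² = 9)
-91*M + 104 = -91*9 + 104 = -819 + 104 = -715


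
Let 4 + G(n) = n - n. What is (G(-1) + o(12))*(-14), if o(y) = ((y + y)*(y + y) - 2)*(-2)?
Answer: 16128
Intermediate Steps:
G(n) = -4 (G(n) = -4 + (n - n) = -4 + 0 = -4)
o(y) = 4 - 8*y**2 (o(y) = ((2*y)*(2*y) - 2)*(-2) = (4*y**2 - 2)*(-2) = (-2 + 4*y**2)*(-2) = 4 - 8*y**2)
(G(-1) + o(12))*(-14) = (-4 + (4 - 8*12**2))*(-14) = (-4 + (4 - 8*144))*(-14) = (-4 + (4 - 1152))*(-14) = (-4 - 1148)*(-14) = -1152*(-14) = 16128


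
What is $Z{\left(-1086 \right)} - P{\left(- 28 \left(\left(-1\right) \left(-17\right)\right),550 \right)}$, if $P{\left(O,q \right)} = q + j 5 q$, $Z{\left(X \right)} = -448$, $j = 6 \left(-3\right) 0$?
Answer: $-998$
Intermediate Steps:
$j = 0$ ($j = \left(-18\right) 0 = 0$)
$P{\left(O,q \right)} = q$ ($P{\left(O,q \right)} = q + 0 \cdot 5 q = q + 0 q = q + 0 = q$)
$Z{\left(-1086 \right)} - P{\left(- 28 \left(\left(-1\right) \left(-17\right)\right),550 \right)} = -448 - 550 = -998$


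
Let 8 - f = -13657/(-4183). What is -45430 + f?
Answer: -190013883/4183 ≈ -45425.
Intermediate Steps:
f = 19807/4183 (f = 8 - (-13657)/(-4183) = 8 - (-13657)*(-1)/4183 = 8 - 1*13657/4183 = 8 - 13657/4183 = 19807/4183 ≈ 4.7351)
-45430 + f = -45430 + 19807/4183 = -190013883/4183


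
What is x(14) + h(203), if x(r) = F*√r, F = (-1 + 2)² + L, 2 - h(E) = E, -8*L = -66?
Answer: -201 + 37*√14/4 ≈ -166.39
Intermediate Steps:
L = 33/4 (L = -⅛*(-66) = 33/4 ≈ 8.2500)
h(E) = 2 - E
F = 37/4 (F = (-1 + 2)² + 33/4 = 1² + 33/4 = 1 + 33/4 = 37/4 ≈ 9.2500)
x(r) = 37*√r/4
x(14) + h(203) = 37*√14/4 + (2 - 1*203) = 37*√14/4 + (2 - 203) = 37*√14/4 - 201 = -201 + 37*√14/4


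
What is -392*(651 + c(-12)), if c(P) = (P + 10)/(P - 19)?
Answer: -7911736/31 ≈ -2.5522e+5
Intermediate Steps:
c(P) = (10 + P)/(-19 + P)
-392*(651 + c(-12)) = -392*(651 + (10 - 12)/(-19 - 12)) = -392*(651 - 2/(-31)) = -392*(651 - 1/31*(-2)) = -392*(651 + 2/31) = -392*20183/31 = -7911736/31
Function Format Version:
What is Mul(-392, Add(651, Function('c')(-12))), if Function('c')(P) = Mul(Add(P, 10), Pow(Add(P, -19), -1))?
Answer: Rational(-7911736, 31) ≈ -2.5522e+5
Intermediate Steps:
Function('c')(P) = Mul(Pow(Add(-19, P), -1), Add(10, P)) (Function('c')(P) = Mul(Add(10, P), Pow(Add(-19, P), -1)) = Mul(Pow(Add(-19, P), -1), Add(10, P)))
Mul(-392, Add(651, Function('c')(-12))) = Mul(-392, Add(651, Mul(Pow(Add(-19, -12), -1), Add(10, -12)))) = Mul(-392, Add(651, Mul(Pow(-31, -1), -2))) = Mul(-392, Add(651, Mul(Rational(-1, 31), -2))) = Mul(-392, Add(651, Rational(2, 31))) = Mul(-392, Rational(20183, 31)) = Rational(-7911736, 31)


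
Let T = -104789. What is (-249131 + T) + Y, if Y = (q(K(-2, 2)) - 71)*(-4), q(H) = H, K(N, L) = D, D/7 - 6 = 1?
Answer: -353832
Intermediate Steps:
D = 49 (D = 42 + 7*1 = 42 + 7 = 49)
K(N, L) = 49
Y = 88 (Y = (49 - 71)*(-4) = -22*(-4) = 88)
(-249131 + T) + Y = (-249131 - 104789) + 88 = -353920 + 88 = -353832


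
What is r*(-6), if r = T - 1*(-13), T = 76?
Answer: -534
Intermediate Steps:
r = 89 (r = 76 - 1*(-13) = 76 + 13 = 89)
r*(-6) = 89*(-6) = -534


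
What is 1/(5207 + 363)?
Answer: 1/5570 ≈ 0.00017953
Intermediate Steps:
1/(5207 + 363) = 1/5570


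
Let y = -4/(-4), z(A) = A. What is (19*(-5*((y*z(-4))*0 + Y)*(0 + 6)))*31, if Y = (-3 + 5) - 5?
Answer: 53010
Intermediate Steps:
y = 1 (y = -4*(-¼) = 1)
Y = -3 (Y = 2 - 5 = -3)
(19*(-5*((y*z(-4))*0 + Y)*(0 + 6)))*31 = (19*(-5*((1*(-4))*0 - 3)*(0 + 6)))*31 = (19*(-5*(-4*0 - 3)*6))*31 = (19*(-5*(0 - 3)*6))*31 = (19*(-(-15)*6))*31 = (19*(-5*(-18)))*31 = (19*90)*31 = 1710*31 = 53010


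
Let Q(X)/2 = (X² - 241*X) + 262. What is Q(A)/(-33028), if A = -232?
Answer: -54999/8257 ≈ -6.6609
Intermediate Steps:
Q(X) = 524 - 482*X + 2*X² (Q(X) = 2*((X² - 241*X) + 262) = 2*(262 + X² - 241*X) = 524 - 482*X + 2*X²)
Q(A)/(-33028) = (524 - 482*(-232) + 2*(-232)²)/(-33028) = (524 + 111824 + 2*53824)*(-1/33028) = (524 + 111824 + 107648)*(-1/33028) = 219996*(-1/33028) = -54999/8257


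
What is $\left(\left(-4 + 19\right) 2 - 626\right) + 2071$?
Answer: $1475$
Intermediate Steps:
$\left(\left(-4 + 19\right) 2 - 626\right) + 2071 = \left(15 \cdot 2 - 626\right) + 2071 = \left(30 - 626\right) + 2071 = -596 + 2071 = 1475$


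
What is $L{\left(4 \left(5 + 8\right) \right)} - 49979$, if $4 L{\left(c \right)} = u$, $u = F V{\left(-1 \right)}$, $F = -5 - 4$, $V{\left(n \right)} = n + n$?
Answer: $- \frac{99949}{2} \approx -49975.0$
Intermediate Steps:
$V{\left(n \right)} = 2 n$
$F = -9$ ($F = -5 - 4 = -9$)
$u = 18$ ($u = - 9 \cdot 2 \left(-1\right) = \left(-9\right) \left(-2\right) = 18$)
$L{\left(c \right)} = \frac{9}{2}$ ($L{\left(c \right)} = \frac{1}{4} \cdot 18 = \frac{9}{2}$)
$L{\left(4 \left(5 + 8\right) \right)} - 49979 = \frac{9}{2} - 49979 = - \frac{99949}{2}$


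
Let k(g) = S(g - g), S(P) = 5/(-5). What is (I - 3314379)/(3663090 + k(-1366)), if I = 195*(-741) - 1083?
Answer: -3459957/3663089 ≈ -0.94455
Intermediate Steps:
S(P) = -1 (S(P) = 5*(-1/5) = -1)
k(g) = -1
I = -145578 (I = -144495 - 1083 = -145578)
(I - 3314379)/(3663090 + k(-1366)) = (-145578 - 3314379)/(3663090 - 1) = -3459957/3663089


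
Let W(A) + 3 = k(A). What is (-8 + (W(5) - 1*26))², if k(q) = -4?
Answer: 1681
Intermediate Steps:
W(A) = -7 (W(A) = -3 - 4 = -7)
(-8 + (W(5) - 1*26))² = (-8 + (-7 - 1*26))² = (-8 + (-7 - 26))² = (-8 - 33)² = (-41)² = 1681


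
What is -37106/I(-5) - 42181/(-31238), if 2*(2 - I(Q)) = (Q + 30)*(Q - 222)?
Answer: -2078688557/177400602 ≈ -11.717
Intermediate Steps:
I(Q) = 2 - (-222 + Q)*(30 + Q)/2 (I(Q) = 2 - (Q + 30)*(Q - 222)/2 = 2 - (30 + Q)*(-222 + Q)/2 = 2 - (-222 + Q)*(30 + Q)/2)
-37106/I(-5) - 42181/(-31238) = -37106/(3332 + 96*(-5) - 1/2*(-5)**2) - 42181/(-31238) = -37106/(3332 - 480 - 1/2*25) - 42181*(-1/31238) = -37106/(3332 - 480 - 25/2) + 42181/31238 = -37106/5679/2 + 42181/31238 = -37106*2/5679 + 42181/31238 = -74212/5679 + 42181/31238 = -2078688557/177400602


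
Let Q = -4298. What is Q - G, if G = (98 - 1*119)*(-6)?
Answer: -4424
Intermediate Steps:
G = 126 (G = (98 - 119)*(-6) = -21*(-6) = 126)
Q - G = -4298 - 1*126 = -4298 - 126 = -4424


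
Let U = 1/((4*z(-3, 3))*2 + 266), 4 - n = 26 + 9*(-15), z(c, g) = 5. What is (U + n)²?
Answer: 1195707241/93636 ≈ 12770.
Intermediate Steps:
n = 113 (n = 4 - (26 + 9*(-15)) = 4 - (26 - 135) = 4 - 1*(-109) = 4 + 109 = 113)
U = 1/306 (U = 1/((4*5)*2 + 266) = 1/(20*2 + 266) = 1/(40 + 266) = 1/306 ≈ 0.0032680)
(U + n)² = (1/306 + 113)² = (34579/306)² = 1195707241/93636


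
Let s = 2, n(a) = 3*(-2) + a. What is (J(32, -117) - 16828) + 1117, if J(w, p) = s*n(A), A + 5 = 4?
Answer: -15725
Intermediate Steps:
A = -1 (A = -5 + 4 = -1)
n(a) = -6 + a
J(w, p) = -14 (J(w, p) = 2*(-6 - 1) = 2*(-7) = -14)
(J(32, -117) - 16828) + 1117 = (-14 - 16828) + 1117 = -16842 + 1117 = -15725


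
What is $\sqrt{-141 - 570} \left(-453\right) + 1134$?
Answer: $1134 - 1359 i \sqrt{79} \approx 1134.0 - 12079.0 i$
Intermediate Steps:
$\sqrt{-141 - 570} \left(-453\right) + 1134 = \sqrt{-711} \left(-453\right) + 1134 = 3 i \sqrt{79} \left(-453\right) + 1134 = - 1359 i \sqrt{79} + 1134 = 1134 - 1359 i \sqrt{79}$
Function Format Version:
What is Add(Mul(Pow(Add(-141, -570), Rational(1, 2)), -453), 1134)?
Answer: Add(1134, Mul(-1359, I, Pow(79, Rational(1, 2)))) ≈ Add(1134.0, Mul(-12079., I))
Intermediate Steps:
Add(Mul(Pow(Add(-141, -570), Rational(1, 2)), -453), 1134) = Add(Mul(Pow(-711, Rational(1, 2)), -453), 1134) = Add(Mul(Mul(3, I, Pow(79, Rational(1, 2))), -453), 1134) = Add(Mul(-1359, I, Pow(79, Rational(1, 2))), 1134) = Add(1134, Mul(-1359, I, Pow(79, Rational(1, 2))))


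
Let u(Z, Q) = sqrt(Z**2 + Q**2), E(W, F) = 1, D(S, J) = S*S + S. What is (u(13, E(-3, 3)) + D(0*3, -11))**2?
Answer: 170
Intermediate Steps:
D(S, J) = S + S**2 (D(S, J) = S**2 + S = S + S**2)
u(Z, Q) = sqrt(Q**2 + Z**2)
(u(13, E(-3, 3)) + D(0*3, -11))**2 = (sqrt(1**2 + 13**2) + (0*3)*(1 + 0*3))**2 = (sqrt(1 + 169) + 0*(1 + 0))**2 = (sqrt(170) + 0*1)**2 = (sqrt(170) + 0)**2 = (sqrt(170))**2 = 170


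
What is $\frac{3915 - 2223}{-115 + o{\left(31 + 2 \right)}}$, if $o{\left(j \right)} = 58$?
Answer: $- \frac{564}{19} \approx -29.684$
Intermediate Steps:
$\frac{3915 - 2223}{-115 + o{\left(31 + 2 \right)}} = \frac{3915 - 2223}{-115 + 58} = \frac{1692}{-57} = 1692 \left(- \frac{1}{57}\right) = - \frac{564}{19}$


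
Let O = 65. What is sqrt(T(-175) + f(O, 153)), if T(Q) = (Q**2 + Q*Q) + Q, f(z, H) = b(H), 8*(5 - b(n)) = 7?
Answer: sqrt(977266)/4 ≈ 247.14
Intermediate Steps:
b(n) = 33/8 (b(n) = 5 - 1/8*7 = 5 - 7/8 = 33/8)
f(z, H) = 33/8
T(Q) = Q + 2*Q**2 (T(Q) = (Q**2 + Q**2) + Q = 2*Q**2 + Q = Q + 2*Q**2)
sqrt(T(-175) + f(O, 153)) = sqrt(-175*(1 + 2*(-175)) + 33/8) = sqrt(-175*(1 - 350) + 33/8) = sqrt(-175*(-349) + 33/8) = sqrt(61075 + 33/8) = sqrt(488633/8) = sqrt(977266)/4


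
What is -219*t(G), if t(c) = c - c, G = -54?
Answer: 0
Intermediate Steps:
t(c) = 0
-219*t(G) = -219*0 = 0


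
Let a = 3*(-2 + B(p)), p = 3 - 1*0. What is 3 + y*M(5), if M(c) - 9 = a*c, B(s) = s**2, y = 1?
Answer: 117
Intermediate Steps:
p = 3 (p = 3 + 0 = 3)
a = 21 (a = 3*(-2 + 3**2) = 3*(-2 + 9) = 3*7 = 21)
M(c) = 9 + 21*c
3 + y*M(5) = 3 + 1*(9 + 21*5) = 3 + 1*(9 + 105) = 3 + 1*114 = 3 + 114 = 117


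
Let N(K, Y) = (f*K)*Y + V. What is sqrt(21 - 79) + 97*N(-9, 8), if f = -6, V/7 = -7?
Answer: 37151 + I*sqrt(58) ≈ 37151.0 + 7.6158*I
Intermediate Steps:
V = -49 (V = 7*(-7) = -49)
N(K, Y) = -49 - 6*K*Y (N(K, Y) = (-6*K)*Y - 49 = -6*K*Y - 49 = -49 - 6*K*Y)
sqrt(21 - 79) + 97*N(-9, 8) = sqrt(21 - 79) + 97*(-49 - 6*(-9)*8) = sqrt(-58) + 97*(-49 + 432) = I*sqrt(58) + 97*383 = I*sqrt(58) + 37151 = 37151 + I*sqrt(58)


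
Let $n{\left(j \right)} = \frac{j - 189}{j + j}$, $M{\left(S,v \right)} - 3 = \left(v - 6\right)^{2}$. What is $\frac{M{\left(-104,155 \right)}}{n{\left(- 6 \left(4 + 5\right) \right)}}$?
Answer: $\frac{88816}{9} \approx 9868.4$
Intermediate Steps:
$M{\left(S,v \right)} = 3 + \left(-6 + v\right)^{2}$ ($M{\left(S,v \right)} = 3 + \left(v - 6\right)^{2} = 3 + \left(-6 + v\right)^{2}$)
$n{\left(j \right)} = \frac{-189 + j}{2 j}$
$\frac{M{\left(-104,155 \right)}}{n{\left(- 6 \left(4 + 5\right) \right)}} = \frac{3 + \left(-6 + 155\right)^{2}}{\frac{1}{2} \frac{1}{\left(-6\right) \left(4 + 5\right)} \left(-189 - 6 \left(4 + 5\right)\right)} = \frac{3 + 149^{2}}{\frac{1}{2} \frac{1}{\left(-6\right) 9} \left(-189 - 54\right)} = \frac{3 + 22201}{\frac{1}{2} \frac{1}{-54} \left(-189 - 54\right)} = \frac{22204}{\frac{1}{2} \left(- \frac{1}{54}\right) \left(-243\right)} = \frac{22204}{\frac{9}{4}} = 22204 \cdot \frac{4}{9} = \frac{88816}{9}$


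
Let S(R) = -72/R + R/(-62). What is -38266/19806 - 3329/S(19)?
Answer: 38742911761/47781975 ≈ 810.83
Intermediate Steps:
S(R) = -72/R - R/62 (S(R) = -72/R + R*(-1/62) = -72/R - R/62)
-38266/19806 - 3329/S(19) = -38266/19806 - 3329/(-72/19 - 1/62*19) = -38266*1/19806 - 3329/(-72*1/19 - 19/62) = -19133/9903 - 3329/(-72/19 - 19/62) = -19133/9903 - 3329/(-4825/1178) = -19133/9903 - 3329*(-1178/4825) = -19133/9903 + 3921562/4825 = 38742911761/47781975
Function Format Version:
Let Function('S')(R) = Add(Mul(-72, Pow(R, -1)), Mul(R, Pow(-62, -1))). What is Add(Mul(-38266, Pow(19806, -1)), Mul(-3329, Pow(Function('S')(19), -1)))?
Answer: Rational(38742911761, 47781975) ≈ 810.83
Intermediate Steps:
Function('S')(R) = Add(Mul(-72, Pow(R, -1)), Mul(Rational(-1, 62), R)) (Function('S')(R) = Add(Mul(-72, Pow(R, -1)), Mul(R, Rational(-1, 62))) = Add(Mul(-72, Pow(R, -1)), Mul(Rational(-1, 62), R)))
Add(Mul(-38266, Pow(19806, -1)), Mul(-3329, Pow(Function('S')(19), -1))) = Add(Mul(-38266, Pow(19806, -1)), Mul(-3329, Pow(Add(Mul(-72, Pow(19, -1)), Mul(Rational(-1, 62), 19)), -1))) = Add(Mul(-38266, Rational(1, 19806)), Mul(-3329, Pow(Add(Mul(-72, Rational(1, 19)), Rational(-19, 62)), -1))) = Add(Rational(-19133, 9903), Mul(-3329, Pow(Add(Rational(-72, 19), Rational(-19, 62)), -1))) = Add(Rational(-19133, 9903), Mul(-3329, Pow(Rational(-4825, 1178), -1))) = Add(Rational(-19133, 9903), Mul(-3329, Rational(-1178, 4825))) = Add(Rational(-19133, 9903), Rational(3921562, 4825)) = Rational(38742911761, 47781975)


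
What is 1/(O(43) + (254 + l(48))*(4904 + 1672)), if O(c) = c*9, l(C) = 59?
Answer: 1/2058675 ≈ 4.8575e-7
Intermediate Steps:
O(c) = 9*c
1/(O(43) + (254 + l(48))*(4904 + 1672)) = 1/(9*43 + (254 + 59)*(4904 + 1672)) = 1/(387 + 313*6576) = 1/(387 + 2058288) = 1/2058675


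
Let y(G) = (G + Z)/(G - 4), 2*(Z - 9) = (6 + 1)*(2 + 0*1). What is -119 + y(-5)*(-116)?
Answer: 205/9 ≈ 22.778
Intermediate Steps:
Z = 16 (Z = 9 + ((6 + 1)*(2 + 0*1))/2 = 9 + (7*(2 + 0))/2 = 9 + (7*2)/2 = 9 + (½)*14 = 9 + 7 = 16)
y(G) = (16 + G)/(-4 + G) (y(G) = (G + 16)/(G - 4) = (16 + G)/(-4 + G))
-119 + y(-5)*(-116) = -119 + ((16 - 5)/(-4 - 5))*(-116) = -119 + (11/(-9))*(-116) = -119 - ⅑*11*(-116) = -119 - 11/9*(-116) = -119 + 1276/9 = 205/9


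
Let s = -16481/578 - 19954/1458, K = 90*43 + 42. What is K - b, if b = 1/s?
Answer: 69561082122/17781355 ≈ 3912.0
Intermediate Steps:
K = 3912 (K = 3870 + 42 = 3912)
s = -17781355/421362 (s = -16481*1/578 - 19954*1/1458 = -16481/578 - 9977/729 = -17781355/421362 ≈ -42.200)
b = -421362/17781355 (b = 1/(-17781355/421362) = -421362/17781355 ≈ -0.023697)
K - b = 3912 - 1*(-421362/17781355) = 3912 + 421362/17781355 = 69561082122/17781355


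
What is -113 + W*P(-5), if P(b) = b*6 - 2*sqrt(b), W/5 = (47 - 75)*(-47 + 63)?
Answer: 67087 + 4480*I*sqrt(5) ≈ 67087.0 + 10018.0*I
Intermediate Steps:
W = -2240 (W = 5*((47 - 75)*(-47 + 63)) = 5*(-28*16) = 5*(-448) = -2240)
P(b) = -2*sqrt(b) + 6*b (P(b) = 6*b - 2*sqrt(b) = -2*sqrt(b) + 6*b)
-113 + W*P(-5) = -113 - 2240*(-2*I*sqrt(5) + 6*(-5)) = -113 - 2240*(-2*I*sqrt(5) - 30) = -113 - 2240*(-30 - 2*I*sqrt(5)) = -113 + (67200 + 4480*I*sqrt(5)) = 67087 + 4480*I*sqrt(5)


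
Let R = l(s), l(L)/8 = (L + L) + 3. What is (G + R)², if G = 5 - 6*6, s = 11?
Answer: 28561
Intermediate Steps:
l(L) = 24 + 16*L (l(L) = 8*((L + L) + 3) = 8*(2*L + 3) = 8*(3 + 2*L) = 24 + 16*L)
R = 200 (R = 24 + 16*11 = 24 + 176 = 200)
G = -31 (G = 5 - 36 = -31)
(G + R)² = (-31 + 200)² = 169² = 28561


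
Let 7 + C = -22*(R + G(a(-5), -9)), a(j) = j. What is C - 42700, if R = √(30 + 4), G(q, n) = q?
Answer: -42597 - 22*√34 ≈ -42725.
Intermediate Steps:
R = √34 ≈ 5.8309
C = 103 - 22*√34 (C = -7 - 22*(√34 - 5) = -7 - 22*(-5 + √34) = -7 + (110 - 22*√34) = 103 - 22*√34 ≈ -25.281)
C - 42700 = (103 - 22*√34) - 42700 = -42597 - 22*√34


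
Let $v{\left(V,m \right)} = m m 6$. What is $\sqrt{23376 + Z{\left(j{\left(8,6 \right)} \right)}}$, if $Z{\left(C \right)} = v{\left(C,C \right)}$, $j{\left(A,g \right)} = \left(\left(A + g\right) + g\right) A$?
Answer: $12 \sqrt{1229} \approx 420.69$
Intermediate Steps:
$j{\left(A,g \right)} = A \left(A + 2 g\right)$ ($j{\left(A,g \right)} = \left(A + 2 g\right) A = A \left(A + 2 g\right)$)
$v{\left(V,m \right)} = 6 m^{2}$ ($v{\left(V,m \right)} = m^{2} \cdot 6 = 6 m^{2}$)
$Z{\left(C \right)} = 6 C^{2}$
$\sqrt{23376 + Z{\left(j{\left(8,6 \right)} \right)}} = \sqrt{23376 + 6 \left(8 \left(8 + 2 \cdot 6\right)\right)^{2}} = \sqrt{23376 + 6 \left(8 \left(8 + 12\right)\right)^{2}} = \sqrt{23376 + 6 \left(8 \cdot 20\right)^{2}} = \sqrt{23376 + 6 \cdot 160^{2}} = \sqrt{23376 + 6 \cdot 25600} = \sqrt{23376 + 153600} = \sqrt{176976} = 12 \sqrt{1229}$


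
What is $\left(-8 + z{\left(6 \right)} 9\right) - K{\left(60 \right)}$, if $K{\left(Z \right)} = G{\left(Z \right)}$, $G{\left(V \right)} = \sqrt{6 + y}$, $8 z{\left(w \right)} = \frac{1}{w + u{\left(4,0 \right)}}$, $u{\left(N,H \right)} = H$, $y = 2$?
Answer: $- \frac{125}{16} - 2 \sqrt{2} \approx -10.641$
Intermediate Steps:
$z{\left(w \right)} = \frac{1}{8 w}$ ($z{\left(w \right)} = \frac{1}{8 \left(w + 0\right)} = \frac{1}{8 w}$)
$G{\left(V \right)} = 2 \sqrt{2}$ ($G{\left(V \right)} = \sqrt{6 + 2} = \sqrt{8} = 2 \sqrt{2}$)
$K{\left(Z \right)} = 2 \sqrt{2}$
$\left(-8 + z{\left(6 \right)} 9\right) - K{\left(60 \right)} = \left(-8 + \frac{1}{8 \cdot 6} \cdot 9\right) - 2 \sqrt{2} = \left(-8 + \frac{1}{8} \cdot \frac{1}{6} \cdot 9\right) - 2 \sqrt{2} = \left(-8 + \frac{1}{48} \cdot 9\right) - 2 \sqrt{2} = \left(-8 + \frac{3}{16}\right) - 2 \sqrt{2} = - \frac{125}{16} - 2 \sqrt{2}$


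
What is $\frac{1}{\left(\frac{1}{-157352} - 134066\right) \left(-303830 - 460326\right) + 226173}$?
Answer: $\frac{39338}{4030082291272561} \approx 9.7611 \cdot 10^{-12}$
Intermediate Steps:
$\frac{1}{\left(\frac{1}{-157352} - 134066\right) \left(-303830 - 460326\right) + 226173} = \frac{1}{\left(- \frac{1}{157352} - 134066\right) \left(-764156\right) + 226173} = \frac{1}{\left(- \frac{21095553233}{157352}\right) \left(-764156\right) + 226173} = \frac{1}{\frac{4030073394079087}{39338} + 226173} = \frac{1}{\frac{4030082291272561}{39338}} = \frac{39338}{4030082291272561}$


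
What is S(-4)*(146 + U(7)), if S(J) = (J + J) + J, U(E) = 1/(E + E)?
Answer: -12270/7 ≈ -1752.9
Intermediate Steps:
U(E) = 1/(2*E)
S(J) = 3*J (S(J) = 2*J + J = 3*J)
S(-4)*(146 + U(7)) = (3*(-4))*(146 + (½)/7) = -12*(146 + (½)*(⅐)) = -12*(146 + 1/14) = -12*2045/14 = -12270/7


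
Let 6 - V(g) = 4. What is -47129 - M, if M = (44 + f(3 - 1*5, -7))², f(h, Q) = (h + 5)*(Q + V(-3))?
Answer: -47970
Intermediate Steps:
V(g) = 2 (V(g) = 6 - 1*4 = 6 - 4 = 2)
f(h, Q) = (2 + Q)*(5 + h) (f(h, Q) = (h + 5)*(Q + 2) = (5 + h)*(2 + Q) = (2 + Q)*(5 + h))
M = 841 (M = (44 + (10 + 2*(3 - 1*5) + 5*(-7) - 7*(3 - 1*5)))² = (44 + (10 + 2*(3 - 5) - 35 - 7*(3 - 5)))² = (44 + (10 + 2*(-2) - 35 - 7*(-2)))² = (44 + (10 - 4 - 35 + 14))² = (44 - 15)² = 29² = 841)
-47129 - M = -47129 - 1*841 = -47129 - 841 = -47970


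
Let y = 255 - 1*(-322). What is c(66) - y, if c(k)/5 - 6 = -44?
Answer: -767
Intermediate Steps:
c(k) = -190 (c(k) = 30 + 5*(-44) = 30 - 220 = -190)
y = 577 (y = 255 + 322 = 577)
c(66) - y = -190 - 1*577 = -190 - 577 = -767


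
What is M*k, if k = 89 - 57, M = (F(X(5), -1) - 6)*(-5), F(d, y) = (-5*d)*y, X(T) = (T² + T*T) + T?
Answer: -43040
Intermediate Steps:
X(T) = T + 2*T² (X(T) = (T² + T²) + T = 2*T² + T = T + 2*T²)
F(d, y) = -5*d*y
M = -1345 (M = (-5*5*(1 + 2*5)*(-1) - 6)*(-5) = (-5*5*(1 + 10)*(-1) - 6)*(-5) = (-5*5*11*(-1) - 6)*(-5) = (-5*55*(-1) - 6)*(-5) = (275 - 6)*(-5) = 269*(-5) = -1345)
k = 32
M*k = -1345*32 = -43040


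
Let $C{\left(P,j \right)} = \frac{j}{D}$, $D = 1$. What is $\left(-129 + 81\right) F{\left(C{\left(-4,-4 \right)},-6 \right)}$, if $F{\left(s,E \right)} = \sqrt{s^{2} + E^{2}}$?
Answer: $- 96 \sqrt{13} \approx -346.13$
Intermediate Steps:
$C{\left(P,j \right)} = j$ ($C{\left(P,j \right)} = \frac{j}{1} = j 1 = j$)
$F{\left(s,E \right)} = \sqrt{E^{2} + s^{2}}$
$\left(-129 + 81\right) F{\left(C{\left(-4,-4 \right)},-6 \right)} = \left(-129 + 81\right) \sqrt{\left(-6\right)^{2} + \left(-4\right)^{2}} = - 48 \sqrt{36 + 16} = - 48 \sqrt{52} = - 48 \cdot 2 \sqrt{13} = - 96 \sqrt{13}$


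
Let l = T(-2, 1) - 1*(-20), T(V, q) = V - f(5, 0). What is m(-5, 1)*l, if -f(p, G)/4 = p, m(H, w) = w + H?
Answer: -152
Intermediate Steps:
m(H, w) = H + w
f(p, G) = -4*p
T(V, q) = 20 + V (T(V, q) = V - (-4)*5 = V - 1*(-20) = V + 20 = 20 + V)
l = 38 (l = (20 - 2) - 1*(-20) = 18 + 20 = 38)
m(-5, 1)*l = (-5 + 1)*38 = -4*38 = -152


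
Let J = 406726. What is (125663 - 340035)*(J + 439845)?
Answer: -181481118412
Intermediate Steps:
(125663 - 340035)*(J + 439845) = (125663 - 340035)*(406726 + 439845) = -214372*846571 = -181481118412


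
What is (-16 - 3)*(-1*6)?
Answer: 114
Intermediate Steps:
(-16 - 3)*(-1*6) = -19*(-6) = 114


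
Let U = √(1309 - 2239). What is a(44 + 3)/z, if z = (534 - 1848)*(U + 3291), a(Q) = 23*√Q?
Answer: -25231*√47/4744245618 + 23*I*√43710/14232736854 ≈ -3.646e-5 + 3.3785e-7*I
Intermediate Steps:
U = I*√930 (U = √(-930) = I*√930 ≈ 30.496*I)
z = -4324374 - 1314*I*√930 (z = (534 - 1848)*(I*√930 + 3291) = -1314*(3291 + I*√930) = -4324374 - 1314*I*√930 ≈ -4.3244e+6 - 40072.0*I)
a(44 + 3)/z = (23*√(44 + 3))/(-4324374 - 1314*I*√930) = (23*√47)/(-4324374 - 1314*I*√930) = 23*√47/(-4324374 - 1314*I*√930)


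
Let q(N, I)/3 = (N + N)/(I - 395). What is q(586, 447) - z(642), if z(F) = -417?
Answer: 6300/13 ≈ 484.62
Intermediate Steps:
q(N, I) = 6*N/(-395 + I) (q(N, I) = 3*((N + N)/(I - 395)) = 3*((2*N)/(-395 + I)) = 3*(2*N/(-395 + I)) = 6*N/(-395 + I))
q(586, 447) - z(642) = 6*586/(-395 + 447) - 1*(-417) = 6*586/52 + 417 = 6*586*(1/52) + 417 = 879/13 + 417 = 6300/13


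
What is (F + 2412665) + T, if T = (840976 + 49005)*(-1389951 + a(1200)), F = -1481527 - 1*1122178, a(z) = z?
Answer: -1235962194771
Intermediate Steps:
F = -2603705 (F = -1481527 - 1122178 = -2603705)
T = -1235962003731 (T = (840976 + 49005)*(-1389951 + 1200) = 889981*(-1388751) = -1235962003731)
(F + 2412665) + T = (-2603705 + 2412665) - 1235962003731 = -191040 - 1235962003731 = -1235962194771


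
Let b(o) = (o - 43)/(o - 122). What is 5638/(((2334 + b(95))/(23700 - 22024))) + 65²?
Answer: 260581063/31483 ≈ 8276.9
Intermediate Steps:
b(o) = (-43 + o)/(-122 + o)
5638/(((2334 + b(95))/(23700 - 22024))) + 65² = 5638/(((2334 + (-43 + 95)/(-122 + 95))/(23700 - 22024))) + 65² = 5638/(((2334 + 52/(-27))/1676)) + 4225 = 5638/(((2334 - 1/27*52)*(1/1676))) + 4225 = 5638/(((2334 - 52/27)*(1/1676))) + 4225 = 5638/(((62966/27)*(1/1676))) + 4225 = 5638/(31483/22626) + 4225 = 5638*(22626/31483) + 4225 = 127565388/31483 + 4225 = 260581063/31483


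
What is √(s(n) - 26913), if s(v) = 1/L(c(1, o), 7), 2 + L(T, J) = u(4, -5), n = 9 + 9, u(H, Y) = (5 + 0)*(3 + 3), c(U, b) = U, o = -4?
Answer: I*√5274941/14 ≈ 164.05*I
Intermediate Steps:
u(H, Y) = 30 (u(H, Y) = 5*6 = 30)
n = 18
L(T, J) = 28 (L(T, J) = -2 + 30 = 28)
s(v) = 1/28
√(s(n) - 26913) = √(1/28 - 26913) = √(-753563/28) = I*√5274941/14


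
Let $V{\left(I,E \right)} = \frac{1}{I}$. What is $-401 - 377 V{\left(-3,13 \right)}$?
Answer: $- \frac{826}{3} \approx -275.33$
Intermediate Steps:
$-401 - 377 V{\left(-3,13 \right)} = -401 - \frac{377}{-3} = -401 - - \frac{377}{3} = -401 + \frac{377}{3} = - \frac{826}{3}$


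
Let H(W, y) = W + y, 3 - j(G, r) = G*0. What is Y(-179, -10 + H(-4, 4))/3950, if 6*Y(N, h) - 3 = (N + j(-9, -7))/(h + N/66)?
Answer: 4711/6628100 ≈ 0.00071076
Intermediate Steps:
j(G, r) = 3 (j(G, r) = 3 - G*0 = 3 - 1*0 = 3 + 0 = 3)
Y(N, h) = ½ + (3 + N)/(6*(h + N/66)) (Y(N, h) = ½ + ((N + 3)/(h + N/66))/6 = ½ + ((3 + N)/(h + N*(1/66)))/6 = ½ + ((3 + N)/(h + N/66))/6 = ½ + (3 + N)/(6*(h + N/66)))
Y(-179, -10 + H(-4, 4))/3950 = ((66 + 23*(-179) + 66*(-10 + (-4 + 4)))/(2*(-179 + 66*(-10 + (-4 + 4)))))/3950 = ((66 - 4117 + 66*(-10 + 0))/(2*(-179 + 66*(-10 + 0))))*(1/3950) = ((66 - 4117 + 66*(-10))/(2*(-179 + 66*(-10))))*(1/3950) = ((66 - 4117 - 660)/(2*(-179 - 660)))*(1/3950) = ((½)*(-4711)/(-839))*(1/3950) = ((½)*(-1/839)*(-4711))*(1/3950) = (4711/1678)*(1/3950) = 4711/6628100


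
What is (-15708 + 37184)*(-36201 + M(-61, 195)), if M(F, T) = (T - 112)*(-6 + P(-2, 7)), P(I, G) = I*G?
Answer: -813102836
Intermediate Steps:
P(I, G) = G*I
M(F, T) = 2240 - 20*T (M(F, T) = (T - 112)*(-6 + 7*(-2)) = (-112 + T)*(-6 - 14) = (-112 + T)*(-20) = 2240 - 20*T)
(-15708 + 37184)*(-36201 + M(-61, 195)) = (-15708 + 37184)*(-36201 + (2240 - 20*195)) = 21476*(-36201 + (2240 - 3900)) = 21476*(-36201 - 1660) = 21476*(-37861) = -813102836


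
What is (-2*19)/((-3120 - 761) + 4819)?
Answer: -19/469 ≈ -0.040512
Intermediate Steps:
(-2*19)/((-3120 - 761) + 4819) = -38/(-3881 + 4819) = -38/938 = -38*1/938 = -19/469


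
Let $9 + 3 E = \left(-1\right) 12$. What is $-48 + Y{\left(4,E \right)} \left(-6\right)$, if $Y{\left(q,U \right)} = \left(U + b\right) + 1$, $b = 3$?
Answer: $-30$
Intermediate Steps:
$E = -7$ ($E = -3 + \frac{\left(-1\right) 12}{3} = -3 + \frac{1}{3} \left(-12\right) = -3 - 4 = -7$)
$Y{\left(q,U \right)} = 4 + U$ ($Y{\left(q,U \right)} = \left(U + 3\right) + 1 = \left(3 + U\right) + 1 = 4 + U$)
$-48 + Y{\left(4,E \right)} \left(-6\right) = -48 + \left(4 - 7\right) \left(-6\right) = -48 - -18 = -48 + 18 = -30$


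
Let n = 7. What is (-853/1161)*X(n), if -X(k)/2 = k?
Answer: 11942/1161 ≈ 10.286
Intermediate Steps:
X(k) = -2*k
(-853/1161)*X(n) = (-853/1161)*(-2*7) = -853*1/1161*(-14) = -853/1161*(-14) = 11942/1161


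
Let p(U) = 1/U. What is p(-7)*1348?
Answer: -1348/7 ≈ -192.57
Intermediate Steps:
p(-7)*1348 = 1348/(-7) = -1/7*1348 = -1348/7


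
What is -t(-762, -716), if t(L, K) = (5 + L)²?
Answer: -573049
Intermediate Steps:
-t(-762, -716) = -(5 - 762)² = -1*(-757)² = -1*573049 = -573049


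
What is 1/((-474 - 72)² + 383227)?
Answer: 1/681343 ≈ 1.4677e-6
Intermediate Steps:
1/((-474 - 72)² + 383227) = 1/((-546)² + 383227) = 1/(298116 + 383227) = 1/681343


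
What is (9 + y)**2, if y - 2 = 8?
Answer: 361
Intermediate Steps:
y = 10 (y = 2 + 8 = 10)
(9 + y)**2 = (9 + 10)**2 = 19**2 = 361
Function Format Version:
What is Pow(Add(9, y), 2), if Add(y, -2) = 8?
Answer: 361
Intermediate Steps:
y = 10 (y = Add(2, 8) = 10)
Pow(Add(9, y), 2) = Pow(Add(9, 10), 2) = Pow(19, 2) = 361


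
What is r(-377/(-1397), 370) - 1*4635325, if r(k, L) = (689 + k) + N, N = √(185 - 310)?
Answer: -6474586115/1397 + 5*I*√5 ≈ -4.6346e+6 + 11.18*I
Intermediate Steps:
N = 5*I*√5 (N = √(-125) = 5*I*√5 ≈ 11.18*I)
r(k, L) = 689 + k + 5*I*√5 (r(k, L) = (689 + k) + 5*I*√5 = 689 + k + 5*I*√5)
r(-377/(-1397), 370) - 1*4635325 = (689 - 377/(-1397) + 5*I*√5) - 1*4635325 = (689 - 377*(-1/1397) + 5*I*√5) - 4635325 = (689 + 377/1397 + 5*I*√5) - 4635325 = (962910/1397 + 5*I*√5) - 4635325 = -6474586115/1397 + 5*I*√5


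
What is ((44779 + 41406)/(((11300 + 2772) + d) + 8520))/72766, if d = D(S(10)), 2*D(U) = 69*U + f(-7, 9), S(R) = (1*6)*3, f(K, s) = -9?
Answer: 86185/1688789711 ≈ 5.1034e-5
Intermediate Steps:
S(R) = 18 (S(R) = 6*3 = 18)
D(U) = -9/2 + 69*U/2 (D(U) = (69*U - 9)/2 = (-9 + 69*U)/2 = -9/2 + 69*U/2)
d = 1233/2 (d = -9/2 + (69/2)*18 = -9/2 + 621 = 1233/2 ≈ 616.50)
((44779 + 41406)/(((11300 + 2772) + d) + 8520))/72766 = ((44779 + 41406)/(((11300 + 2772) + 1233/2) + 8520))/72766 = (86185/((14072 + 1233/2) + 8520))*(1/72766) = (86185/(29377/2 + 8520))*(1/72766) = (86185/(46417/2))*(1/72766) = (86185*(2/46417))*(1/72766) = (172370/46417)*(1/72766) = 86185/1688789711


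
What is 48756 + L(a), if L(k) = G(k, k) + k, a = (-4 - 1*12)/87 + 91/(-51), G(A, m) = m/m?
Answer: 72108692/1479 ≈ 48755.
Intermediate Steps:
G(A, m) = 1
a = -2911/1479 (a = (-4 - 12)*(1/87) + 91*(-1/51) = -16*1/87 - 91/51 = -16/87 - 91/51 = -2911/1479 ≈ -1.9682)
L(k) = 1 + k
48756 + L(a) = 48756 + (1 - 2911/1479) = 48756 - 1432/1479 = 72108692/1479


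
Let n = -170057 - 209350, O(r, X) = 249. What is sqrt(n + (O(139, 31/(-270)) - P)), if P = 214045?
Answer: I*sqrt(593203) ≈ 770.2*I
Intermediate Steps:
n = -379407
sqrt(n + (O(139, 31/(-270)) - P)) = sqrt(-379407 + (249 - 1*214045)) = sqrt(-379407 + (249 - 214045)) = sqrt(-379407 - 213796) = sqrt(-593203) = I*sqrt(593203)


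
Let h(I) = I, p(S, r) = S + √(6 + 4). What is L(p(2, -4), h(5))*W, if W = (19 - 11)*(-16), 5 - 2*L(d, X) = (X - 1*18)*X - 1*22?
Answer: -5888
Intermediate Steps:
p(S, r) = S + √10
L(d, X) = 27/2 - X*(-18 + X)/2 (L(d, X) = 5/2 - ((X - 1*18)*X - 1*22)/2 = 5/2 - ((X - 18)*X - 22)/2 = 5/2 - ((-18 + X)*X - 22)/2 = 5/2 - (X*(-18 + X) - 22)/2 = 5/2 - (-22 + X*(-18 + X))/2 = 5/2 + (11 - X*(-18 + X)/2) = 27/2 - X*(-18 + X)/2)
W = -128 (W = 8*(-16) = -128)
L(p(2, -4), h(5))*W = (27/2 + 9*5 - ½*5²)*(-128) = (27/2 + 45 - ½*25)*(-128) = (27/2 + 45 - 25/2)*(-128) = 46*(-128) = -5888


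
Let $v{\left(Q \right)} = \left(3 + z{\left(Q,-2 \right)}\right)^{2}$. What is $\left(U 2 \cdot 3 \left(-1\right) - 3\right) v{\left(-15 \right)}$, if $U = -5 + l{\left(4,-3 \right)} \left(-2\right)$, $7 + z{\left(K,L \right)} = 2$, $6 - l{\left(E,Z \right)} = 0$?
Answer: $396$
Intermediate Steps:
$l{\left(E,Z \right)} = 6$ ($l{\left(E,Z \right)} = 6 - 0 = 6 + 0 = 6$)
$z{\left(K,L \right)} = -5$ ($z{\left(K,L \right)} = -7 + 2 = -5$)
$v{\left(Q \right)} = 4$ ($v{\left(Q \right)} = \left(3 - 5\right)^{2} = \left(-2\right)^{2} = 4$)
$U = -17$ ($U = -5 + 6 \left(-2\right) = -5 - 12 = -17$)
$\left(U 2 \cdot 3 \left(-1\right) - 3\right) v{\left(-15 \right)} = \left(- 17 \cdot 2 \cdot 3 \left(-1\right) - 3\right) 4 = \left(- 17 \cdot 6 \left(-1\right) - 3\right) 4 = \left(\left(-17\right) \left(-6\right) - 3\right) 4 = \left(102 - 3\right) 4 = 99 \cdot 4 = 396$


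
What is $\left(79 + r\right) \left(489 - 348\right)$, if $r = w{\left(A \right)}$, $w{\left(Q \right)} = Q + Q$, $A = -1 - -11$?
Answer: $13959$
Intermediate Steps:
$A = 10$ ($A = -1 + 11 = 10$)
$w{\left(Q \right)} = 2 Q$
$r = 20$ ($r = 2 \cdot 10 = 20$)
$\left(79 + r\right) \left(489 - 348\right) = \left(79 + 20\right) \left(489 - 348\right) = 99 \cdot 141 = 13959$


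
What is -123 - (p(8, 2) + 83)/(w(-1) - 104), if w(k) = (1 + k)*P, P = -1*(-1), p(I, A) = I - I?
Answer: -12709/104 ≈ -122.20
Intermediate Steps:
p(I, A) = 0
P = 1
w(k) = 1 + k (w(k) = (1 + k)*1 = 1 + k)
-123 - (p(8, 2) + 83)/(w(-1) - 104) = -123 - (0 + 83)/((1 - 1) - 104) = -123 - 83/(0 - 104) = -123 - 83/(-104) = -123 - 83*(-1)/104 = -123 - 1*(-83/104) = -123 + 83/104 = -12709/104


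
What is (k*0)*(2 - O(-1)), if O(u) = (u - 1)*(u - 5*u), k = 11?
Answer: 0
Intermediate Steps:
O(u) = -4*u*(-1 + u) (O(u) = (-1 + u)*(-4*u) = -4*u*(-1 + u))
(k*0)*(2 - O(-1)) = (11*0)*(2 - 4*(-1)*(1 - 1*(-1))) = 0*(2 - 4*(-1)*(1 + 1)) = 0*(2 - 4*(-1)*2) = 0*(2 - 1*(-8)) = 0*(2 + 8) = 0*10 = 0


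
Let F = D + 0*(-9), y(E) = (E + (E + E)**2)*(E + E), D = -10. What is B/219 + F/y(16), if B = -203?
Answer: -675803/728832 ≈ -0.92724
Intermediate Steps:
y(E) = 2*E*(E + 4*E**2) (y(E) = (E + (2*E)**2)*(2*E) = (E + 4*E**2)*(2*E) = 2*E*(E + 4*E**2))
F = -10 (F = -10 + 0*(-9) = -10 + 0 = -10)
B/219 + F/y(16) = -203/219 - 10*1/(256*(2 + 8*16)) = -203*1/219 - 10*1/(256*(2 + 128)) = -203/219 - 10/(256*130) = -203/219 - 10/33280 = -203/219 - 10*1/33280 = -203/219 - 1/3328 = -675803/728832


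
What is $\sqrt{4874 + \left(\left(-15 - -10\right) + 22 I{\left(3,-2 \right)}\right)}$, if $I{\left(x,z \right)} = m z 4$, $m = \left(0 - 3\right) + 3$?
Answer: $3 \sqrt{541} \approx 69.778$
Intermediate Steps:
$m = 0$ ($m = -3 + 3 = 0$)
$I{\left(x,z \right)} = 0$ ($I{\left(x,z \right)} = 0 z 4 = 0 \cdot 4 = 0$)
$\sqrt{4874 + \left(\left(-15 - -10\right) + 22 I{\left(3,-2 \right)}\right)} = \sqrt{4874 + \left(\left(-15 - -10\right) + 22 \cdot 0\right)} = \sqrt{4874 + \left(\left(-15 + 10\right) + 0\right)} = \sqrt{4874 + \left(-5 + 0\right)} = \sqrt{4874 - 5} = \sqrt{4869} = 3 \sqrt{541}$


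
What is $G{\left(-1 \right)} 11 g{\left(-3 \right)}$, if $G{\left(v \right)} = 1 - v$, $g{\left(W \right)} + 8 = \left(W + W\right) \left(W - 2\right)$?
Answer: $484$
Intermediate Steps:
$g{\left(W \right)} = -8 + 2 W \left(-2 + W\right)$ ($g{\left(W \right)} = -8 + \left(W + W\right) \left(W - 2\right) = -8 + 2 W \left(-2 + W\right)$)
$G{\left(-1 \right)} 11 g{\left(-3 \right)} = \left(1 - -1\right) 11 \left(-8 - -12 + 2 \left(-3\right)^{2}\right) = \left(1 + 1\right) 11 \left(-8 + 12 + 2 \cdot 9\right) = 2 \cdot 11 \left(-8 + 12 + 18\right) = 22 \cdot 22 = 484$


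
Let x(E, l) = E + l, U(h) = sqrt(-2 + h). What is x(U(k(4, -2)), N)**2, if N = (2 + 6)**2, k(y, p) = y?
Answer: (64 + sqrt(2))**2 ≈ 4279.0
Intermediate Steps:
N = 64 (N = 8**2 = 64)
x(U(k(4, -2)), N)**2 = (sqrt(-2 + 4) + 64)**2 = (sqrt(2) + 64)**2 = (64 + sqrt(2))**2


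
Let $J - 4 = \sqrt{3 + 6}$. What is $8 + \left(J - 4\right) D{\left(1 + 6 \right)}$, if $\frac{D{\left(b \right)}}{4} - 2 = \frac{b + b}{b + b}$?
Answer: $44$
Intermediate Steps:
$J = 7$ ($J = 4 + \sqrt{3 + 6} = 4 + \sqrt{9} = 4 + 3 = 7$)
$D{\left(b \right)} = 12$ ($D{\left(b \right)} = 8 + 4 \frac{b + b}{b + b} = 8 + 4 \frac{2 b}{2 b} = 8 + 4 \cdot 2 b \frac{1}{2 b} = 8 + 4 \cdot 1 = 8 + 4 = 12$)
$8 + \left(J - 4\right) D{\left(1 + 6 \right)} = 8 + \left(7 - 4\right) 12 = 8 + 3 \cdot 12 = 8 + 36 = 44$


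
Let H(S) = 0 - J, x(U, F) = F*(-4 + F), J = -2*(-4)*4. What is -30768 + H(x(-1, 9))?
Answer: -30800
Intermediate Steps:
J = 32 (J = 8*4 = 32)
H(S) = -32 (H(S) = 0 - 1*32 = 0 - 32 = -32)
-30768 + H(x(-1, 9)) = -30768 - 32 = -30800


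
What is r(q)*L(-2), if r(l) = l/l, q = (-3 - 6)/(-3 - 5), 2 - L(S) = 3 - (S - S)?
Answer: -1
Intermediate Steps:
L(S) = -1 (L(S) = 2 - (3 - (S - S)) = 2 - (3 - 1*0) = 2 - (3 + 0) = 2 - 1*3 = 2 - 3 = -1)
q = 9/8 (q = -9/(-8) = -9*(-⅛) = 9/8 ≈ 1.1250)
r(l) = 1
r(q)*L(-2) = 1*(-1) = -1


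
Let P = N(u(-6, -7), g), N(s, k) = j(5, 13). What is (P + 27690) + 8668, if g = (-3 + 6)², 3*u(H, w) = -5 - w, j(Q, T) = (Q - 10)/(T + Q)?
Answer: 654439/18 ≈ 36358.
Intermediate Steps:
j(Q, T) = (-10 + Q)/(Q + T)
u(H, w) = -5/3 - w/3 (u(H, w) = (-5 - w)/3 = -5/3 - w/3)
g = 9 (g = 3² = 9)
N(s, k) = -5/18 (N(s, k) = (-10 + 5)/(5 + 13) = -5/18)
P = -5/18 ≈ -0.27778
(P + 27690) + 8668 = (-5/18 + 27690) + 8668 = 498415/18 + 8668 = 654439/18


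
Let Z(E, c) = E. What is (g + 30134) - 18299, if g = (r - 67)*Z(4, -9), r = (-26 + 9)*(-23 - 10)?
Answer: 13811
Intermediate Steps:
r = 561 (r = -17*(-33) = 561)
g = 1976 (g = (561 - 67)*4 = 494*4 = 1976)
(g + 30134) - 18299 = (1976 + 30134) - 18299 = 32110 - 18299 = 13811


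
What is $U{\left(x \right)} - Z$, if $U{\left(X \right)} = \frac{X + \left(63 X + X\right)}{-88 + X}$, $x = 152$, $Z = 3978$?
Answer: $- \frac{30589}{8} \approx -3823.6$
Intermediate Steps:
$U{\left(X \right)} = \frac{65 X}{-88 + X}$ ($U{\left(X \right)} = \frac{X + 64 X}{-88 + X} = \frac{65 X}{-88 + X}$)
$U{\left(x \right)} - Z = 65 \cdot 152 \frac{1}{-88 + 152} - 3978 = 65 \cdot 152 \cdot \frac{1}{64} - 3978 = \frac{1235}{8} - 3978 = - \frac{30589}{8}$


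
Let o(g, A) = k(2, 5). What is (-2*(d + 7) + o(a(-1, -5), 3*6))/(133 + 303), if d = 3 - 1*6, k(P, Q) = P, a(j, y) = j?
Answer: -3/218 ≈ -0.013761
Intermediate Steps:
o(g, A) = 2
d = -3 (d = 3 - 6 = -3)
(-2*(d + 7) + o(a(-1, -5), 3*6))/(133 + 303) = (-2*(-3 + 7) + 2)/(133 + 303) = (-2*4 + 2)/436 = (-8 + 2)*(1/436) = -6*1/436 = -3/218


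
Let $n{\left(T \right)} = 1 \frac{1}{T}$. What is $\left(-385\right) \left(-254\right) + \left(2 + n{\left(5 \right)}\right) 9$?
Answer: $\frac{489049}{5} \approx 97810.0$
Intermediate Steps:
$n{\left(T \right)} = \frac{1}{T}$
$\left(-385\right) \left(-254\right) + \left(2 + n{\left(5 \right)}\right) 9 = \left(-385\right) \left(-254\right) + \left(2 + \frac{1}{5}\right) 9 = 97790 + \left(2 + \frac{1}{5}\right) 9 = 97790 + \frac{11}{5} \cdot 9 = 97790 + \frac{99}{5} = \frac{489049}{5}$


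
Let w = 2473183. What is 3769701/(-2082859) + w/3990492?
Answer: -9891670212695/8311632176628 ≈ -1.1901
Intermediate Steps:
3769701/(-2082859) + w/3990492 = 3769701/(-2082859) + 2473183/3990492 = 3769701*(-1/2082859) + 2473183*(1/3990492) = -3769701/2082859 + 2473183/3990492 = -9891670212695/8311632176628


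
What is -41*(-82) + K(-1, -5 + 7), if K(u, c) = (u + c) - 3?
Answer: 3360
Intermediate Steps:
K(u, c) = -3 + c + u (K(u, c) = (c + u) - 3 = -3 + c + u)
-41*(-82) + K(-1, -5 + 7) = -41*(-82) + (-3 + (-5 + 7) - 1) = 3362 + (-3 + 2 - 1) = 3362 - 2 = 3360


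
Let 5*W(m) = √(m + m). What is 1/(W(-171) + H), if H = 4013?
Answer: 100325/402604567 - 15*I*√38/402604567 ≈ 0.00024919 - 2.2967e-7*I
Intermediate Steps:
W(m) = √2*√m/5 (W(m) = √(m + m)/5 = √(2*m)/5 = (√2*√m)/5 = √2*√m/5)
1/(W(-171) + H) = 1/(√2*√(-171)/5 + 4013) = 1/(√2*(3*I*√19)/5 + 4013) = 1/(3*I*√38/5 + 4013) = 1/(4013 + 3*I*√38/5)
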